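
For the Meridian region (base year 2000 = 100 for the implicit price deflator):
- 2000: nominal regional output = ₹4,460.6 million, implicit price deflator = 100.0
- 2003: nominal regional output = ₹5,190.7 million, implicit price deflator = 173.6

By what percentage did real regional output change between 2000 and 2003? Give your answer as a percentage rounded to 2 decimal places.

Deflate each year: 2000 → 4460.6/1.000 = 4460.60; 2003 → 5190.7/1.736 = 2990.03.
So real regional output changed by 2990.03/4460.60 − 1 = -0.3297, i.e. -32.97%.

-32.97%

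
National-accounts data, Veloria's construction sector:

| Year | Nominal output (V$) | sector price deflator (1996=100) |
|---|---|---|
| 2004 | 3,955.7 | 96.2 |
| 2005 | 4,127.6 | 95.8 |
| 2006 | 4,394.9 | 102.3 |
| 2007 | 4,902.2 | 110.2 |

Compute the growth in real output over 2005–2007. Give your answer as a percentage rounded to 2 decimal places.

Real output 2005 = 4127.6/0.958 = 4308.56.
Real output 2007 = 4902.2/1.102 = 4448.46.
Change = 4448.46/4308.56 − 1 = 0.0325.

3.25%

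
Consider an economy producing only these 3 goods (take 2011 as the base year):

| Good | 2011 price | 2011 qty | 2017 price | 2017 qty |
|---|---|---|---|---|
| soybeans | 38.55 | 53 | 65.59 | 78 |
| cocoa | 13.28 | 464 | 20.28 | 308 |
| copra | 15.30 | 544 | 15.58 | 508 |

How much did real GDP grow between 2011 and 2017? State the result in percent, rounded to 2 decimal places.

-10.04%

Real GDP 2011 = Nominal GDP 2011 = 38.55·53 + 13.28·464 + 15.30·544 = 16528.27.
Real GDP 2017 (at 2011 prices) = 38.55·78 + 13.28·308 + 15.30·508 = 14869.54.
Real growth = 14869.54/16528.27 − 1 = -0.1004.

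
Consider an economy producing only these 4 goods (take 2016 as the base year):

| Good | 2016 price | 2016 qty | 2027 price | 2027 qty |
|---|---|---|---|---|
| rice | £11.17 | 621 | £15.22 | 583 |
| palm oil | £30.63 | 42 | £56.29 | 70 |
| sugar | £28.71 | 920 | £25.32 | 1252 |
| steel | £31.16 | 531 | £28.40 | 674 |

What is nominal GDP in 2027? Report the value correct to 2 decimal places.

£63655.80

Nominal GDP 2027 = Σ (p_2027 × q_2027) = 15.22·583 + 56.29·70 + 25.32·1252 + 28.40·674 = 63655.80.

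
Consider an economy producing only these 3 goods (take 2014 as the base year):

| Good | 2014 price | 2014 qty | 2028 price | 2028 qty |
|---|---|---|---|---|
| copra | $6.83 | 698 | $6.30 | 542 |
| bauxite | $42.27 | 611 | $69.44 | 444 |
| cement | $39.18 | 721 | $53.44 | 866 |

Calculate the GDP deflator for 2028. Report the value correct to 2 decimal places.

Nominal GDP 2028 = 6.30·542 + 69.44·444 + 53.44·866 = 80525.00.
Real GDP 2028 (at 2014 prices) = 6.83·542 + 42.27·444 + 39.18·866 = 56399.62.
Deflator = Nominal/Real × 100 = 80525.00/56399.62 × 100 = 142.776.

142.78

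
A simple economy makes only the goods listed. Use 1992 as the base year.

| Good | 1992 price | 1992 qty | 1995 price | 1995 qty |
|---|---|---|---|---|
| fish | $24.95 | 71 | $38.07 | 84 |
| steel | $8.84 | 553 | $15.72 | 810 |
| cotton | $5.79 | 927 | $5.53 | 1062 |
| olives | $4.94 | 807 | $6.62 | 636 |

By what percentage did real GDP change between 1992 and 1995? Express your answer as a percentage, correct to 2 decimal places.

Real GDP 1992 = Nominal GDP 1992 = 24.95·71 + 8.84·553 + 5.79·927 + 4.94·807 = 16013.88.
Real GDP 1995 (at 1992 prices) = 24.95·84 + 8.84·810 + 5.79·1062 + 4.94·636 = 18547.02.
Real growth = 18547.02/16013.88 − 1 = 0.1582.

15.82%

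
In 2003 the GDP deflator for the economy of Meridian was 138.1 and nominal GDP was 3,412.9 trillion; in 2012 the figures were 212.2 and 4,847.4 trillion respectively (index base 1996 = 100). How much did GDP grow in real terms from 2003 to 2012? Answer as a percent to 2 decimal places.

-7.57%

Deflate each year: 2003 → 3412.9/1.381 = 2471.33; 2012 → 4847.4/2.122 = 2284.35.
So real GDP changed by 2284.35/2471.33 − 1 = -0.0757, i.e. -7.57%.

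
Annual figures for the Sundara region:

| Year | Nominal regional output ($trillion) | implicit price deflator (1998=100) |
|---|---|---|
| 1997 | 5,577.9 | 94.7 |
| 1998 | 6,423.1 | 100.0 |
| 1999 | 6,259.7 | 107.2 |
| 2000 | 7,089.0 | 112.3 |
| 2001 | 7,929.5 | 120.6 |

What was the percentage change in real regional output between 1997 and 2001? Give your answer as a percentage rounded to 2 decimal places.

Real regional output 1997 = 5577.9/0.947 = 5890.07.
Real regional output 2001 = 7929.5/1.206 = 6575.04.
Change = 6575.04/5890.07 − 1 = 0.1163.

11.63%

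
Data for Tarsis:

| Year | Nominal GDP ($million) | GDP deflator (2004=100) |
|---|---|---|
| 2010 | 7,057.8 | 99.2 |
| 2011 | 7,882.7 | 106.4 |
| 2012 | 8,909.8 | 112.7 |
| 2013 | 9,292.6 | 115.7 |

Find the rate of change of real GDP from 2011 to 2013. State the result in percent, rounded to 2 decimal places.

Real GDP 2011 = 7882.7/1.064 = 7408.55.
Real GDP 2013 = 9292.6/1.157 = 8031.63.
Change = 8031.63/7408.55 − 1 = 0.0841.

8.41%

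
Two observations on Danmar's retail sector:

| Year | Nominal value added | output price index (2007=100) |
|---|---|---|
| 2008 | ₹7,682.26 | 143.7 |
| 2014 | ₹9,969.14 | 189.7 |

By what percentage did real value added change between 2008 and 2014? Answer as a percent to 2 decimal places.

-1.70%

Real value added 2008 = 7682.26 / 1.437 = 5346.04.
Real value added 2014 = 9969.14 / 1.897 = 5255.21.
Real growth = 5255.21 / 5346.04 − 1 = -0.0170.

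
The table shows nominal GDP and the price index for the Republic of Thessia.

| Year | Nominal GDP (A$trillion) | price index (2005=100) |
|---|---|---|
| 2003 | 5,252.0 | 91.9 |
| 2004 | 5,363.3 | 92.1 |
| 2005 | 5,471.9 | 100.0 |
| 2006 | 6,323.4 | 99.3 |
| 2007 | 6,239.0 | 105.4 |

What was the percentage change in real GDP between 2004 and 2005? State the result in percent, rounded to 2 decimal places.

-6.04%

Real GDP 2004 = 5363.3/0.921 = 5823.34.
Real GDP 2005 = 5471.9/1.000 = 5471.90.
Change = 5471.90/5823.34 − 1 = -0.0604.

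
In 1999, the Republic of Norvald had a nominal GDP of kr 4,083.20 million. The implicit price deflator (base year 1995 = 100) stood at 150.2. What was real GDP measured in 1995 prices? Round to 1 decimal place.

Real GDP = Nominal / (implicit price deflator/100) = 4083.20 / 1.502 = 2718.51.

kr 2,718.5 million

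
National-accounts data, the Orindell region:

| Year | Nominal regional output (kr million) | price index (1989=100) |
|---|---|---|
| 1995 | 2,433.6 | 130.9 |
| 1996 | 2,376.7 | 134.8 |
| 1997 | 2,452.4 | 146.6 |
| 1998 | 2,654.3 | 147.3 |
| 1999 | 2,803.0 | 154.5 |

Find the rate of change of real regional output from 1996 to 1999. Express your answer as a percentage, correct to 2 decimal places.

Real regional output 1996 = 2376.7/1.348 = 1763.13.
Real regional output 1999 = 2803.0/1.545 = 1814.24.
Change = 1814.24/1763.13 − 1 = 0.0290.

2.90%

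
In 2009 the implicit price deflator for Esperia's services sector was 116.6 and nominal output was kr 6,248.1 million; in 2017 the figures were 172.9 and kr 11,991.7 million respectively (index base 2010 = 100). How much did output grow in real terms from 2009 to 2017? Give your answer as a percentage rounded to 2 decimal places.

29.43%

Deflate each year: 2009 → 6248.1/1.166 = 5358.58; 2017 → 11991.7/1.729 = 6935.63.
So real output changed by 6935.63/5358.58 − 1 = 0.2943, i.e. 29.43%.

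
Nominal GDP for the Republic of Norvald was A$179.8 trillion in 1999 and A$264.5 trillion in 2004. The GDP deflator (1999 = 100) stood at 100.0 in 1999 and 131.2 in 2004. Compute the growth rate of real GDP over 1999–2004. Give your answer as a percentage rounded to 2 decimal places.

Real GDP 1999 = 179.8 / 1.000 = 179.80.
Real GDP 2004 = 264.5 / 1.312 = 201.60.
Real growth = 201.60 / 179.80 − 1 = 0.1212.

12.12%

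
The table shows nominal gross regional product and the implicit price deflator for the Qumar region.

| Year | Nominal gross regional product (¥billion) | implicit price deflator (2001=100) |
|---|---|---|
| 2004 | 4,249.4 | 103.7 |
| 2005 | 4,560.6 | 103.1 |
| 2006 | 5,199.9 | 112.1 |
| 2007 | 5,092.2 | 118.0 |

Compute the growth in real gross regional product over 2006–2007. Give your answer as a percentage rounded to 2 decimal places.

Real gross regional product 2006 = 5199.9/1.121 = 4638.63.
Real gross regional product 2007 = 5092.2/1.180 = 4315.42.
Change = 4315.42/4638.63 − 1 = -0.0697.

-6.97%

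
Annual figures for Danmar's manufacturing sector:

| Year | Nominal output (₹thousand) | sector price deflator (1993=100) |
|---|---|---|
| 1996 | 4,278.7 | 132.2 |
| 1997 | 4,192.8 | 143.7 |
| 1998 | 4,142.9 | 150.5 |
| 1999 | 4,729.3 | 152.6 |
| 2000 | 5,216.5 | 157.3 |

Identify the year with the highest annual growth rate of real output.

1999

1997: real = 4192.8/1.437 = 2917.75; growth vs 1996 (3236.54) = -9.85%.
1998: real = 4142.9/1.505 = 2752.76; growth vs 1997 (2917.75) = -5.65%.
1999: real = 4729.3/1.526 = 3099.15; growth vs 1998 (2752.76) = 12.58%.
2000: real = 5216.5/1.573 = 3316.27; growth vs 1999 (3099.15) = 7.01%.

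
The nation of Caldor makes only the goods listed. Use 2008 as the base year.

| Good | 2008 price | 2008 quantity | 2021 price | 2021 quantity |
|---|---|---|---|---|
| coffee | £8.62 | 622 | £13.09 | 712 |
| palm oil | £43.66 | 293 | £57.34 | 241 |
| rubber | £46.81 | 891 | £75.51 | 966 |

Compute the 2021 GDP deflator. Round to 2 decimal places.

Nominal GDP 2021 = 13.09·712 + 57.34·241 + 75.51·966 = 96081.68.
Real GDP 2021 (at 2008 prices) = 8.62·712 + 43.66·241 + 46.81·966 = 61877.96.
Deflator = Nominal/Real × 100 = 96081.68/61877.96 × 100 = 155.276.

155.28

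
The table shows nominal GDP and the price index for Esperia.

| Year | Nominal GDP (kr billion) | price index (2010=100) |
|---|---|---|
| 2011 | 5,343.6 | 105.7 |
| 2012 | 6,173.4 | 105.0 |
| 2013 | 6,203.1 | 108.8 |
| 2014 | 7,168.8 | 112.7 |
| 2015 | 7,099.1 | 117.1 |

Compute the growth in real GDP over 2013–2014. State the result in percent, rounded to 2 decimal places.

11.57%

Real GDP 2013 = 6203.1/1.088 = 5701.38.
Real GDP 2014 = 7168.8/1.127 = 6360.96.
Change = 6360.96/5701.38 − 1 = 0.1157.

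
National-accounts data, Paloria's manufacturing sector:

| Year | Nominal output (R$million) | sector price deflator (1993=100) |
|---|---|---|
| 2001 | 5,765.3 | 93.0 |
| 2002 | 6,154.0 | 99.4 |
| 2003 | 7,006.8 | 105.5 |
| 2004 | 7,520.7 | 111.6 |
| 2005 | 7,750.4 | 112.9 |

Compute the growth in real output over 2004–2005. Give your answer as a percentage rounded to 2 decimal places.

Real output 2004 = 7520.7/1.116 = 6738.98.
Real output 2005 = 7750.4/1.129 = 6864.84.
Change = 6864.84/6738.98 − 1 = 0.0187.

1.87%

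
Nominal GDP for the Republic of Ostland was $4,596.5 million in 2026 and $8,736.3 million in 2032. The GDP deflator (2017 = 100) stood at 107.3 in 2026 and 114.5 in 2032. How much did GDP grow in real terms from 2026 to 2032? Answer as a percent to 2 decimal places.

78.11%

Real GDP 2026 = 4596.5 / 1.073 = 4283.78.
Real GDP 2032 = 8736.3 / 1.145 = 7629.96.
Real growth = 7629.96 / 4283.78 − 1 = 0.7811.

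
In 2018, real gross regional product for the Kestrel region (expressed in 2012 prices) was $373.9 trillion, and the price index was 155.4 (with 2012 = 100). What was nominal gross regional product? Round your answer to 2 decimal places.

Nominal gross regional product = Real × (price index/100) = 373.9 × 1.554 = 581.04.

$581.04 trillion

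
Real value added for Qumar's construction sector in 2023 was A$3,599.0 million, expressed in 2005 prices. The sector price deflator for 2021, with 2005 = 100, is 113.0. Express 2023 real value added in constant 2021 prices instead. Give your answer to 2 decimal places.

A$4,066.87 million

Real value added in 2021 prices = Real value added in 2005 prices × (P_2021/P_2005) = 3599.0 × 1.130 = 4066.87.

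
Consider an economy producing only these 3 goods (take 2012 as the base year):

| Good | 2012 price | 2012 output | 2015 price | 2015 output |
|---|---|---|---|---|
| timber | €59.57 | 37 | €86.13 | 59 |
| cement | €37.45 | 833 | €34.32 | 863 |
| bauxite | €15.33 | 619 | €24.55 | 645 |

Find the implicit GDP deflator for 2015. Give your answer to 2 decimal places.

Nominal GDP 2015 = 86.13·59 + 34.32·863 + 24.55·645 = 50534.58.
Real GDP 2015 (at 2012 prices) = 59.57·59 + 37.45·863 + 15.33·645 = 45721.83.
Deflator = Nominal/Real × 100 = 50534.58/45721.83 × 100 = 110.526.

110.53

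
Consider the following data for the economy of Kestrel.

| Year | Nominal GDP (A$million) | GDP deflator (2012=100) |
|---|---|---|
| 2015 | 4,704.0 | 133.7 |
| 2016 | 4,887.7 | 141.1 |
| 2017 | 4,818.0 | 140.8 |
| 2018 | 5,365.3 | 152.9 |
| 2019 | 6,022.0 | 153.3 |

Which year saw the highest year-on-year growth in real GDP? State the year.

2019

2016: real = 4887.7/1.411 = 3464.00; growth vs 2015 (3518.32) = -1.54%.
2017: real = 4818.0/1.408 = 3421.88; growth vs 2016 (3464.00) = -1.22%.
2018: real = 5365.3/1.529 = 3509.03; growth vs 2017 (3421.88) = 2.55%.
2019: real = 6022.0/1.533 = 3928.25; growth vs 2018 (3509.03) = 11.95%.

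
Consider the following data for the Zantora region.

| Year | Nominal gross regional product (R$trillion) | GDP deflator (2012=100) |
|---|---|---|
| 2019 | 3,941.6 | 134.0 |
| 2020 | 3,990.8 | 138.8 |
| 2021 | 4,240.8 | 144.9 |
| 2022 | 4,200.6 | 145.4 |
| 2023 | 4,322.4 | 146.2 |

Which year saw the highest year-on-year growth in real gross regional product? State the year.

2023

2020: real = 3990.8/1.388 = 2875.22; growth vs 2019 (2941.49) = -2.25%.
2021: real = 4240.8/1.449 = 2926.71; growth vs 2020 (2875.22) = 1.79%.
2022: real = 4200.6/1.454 = 2889.00; growth vs 2021 (2926.71) = -1.29%.
2023: real = 4322.4/1.462 = 2956.50; growth vs 2022 (2889.00) = 2.34%.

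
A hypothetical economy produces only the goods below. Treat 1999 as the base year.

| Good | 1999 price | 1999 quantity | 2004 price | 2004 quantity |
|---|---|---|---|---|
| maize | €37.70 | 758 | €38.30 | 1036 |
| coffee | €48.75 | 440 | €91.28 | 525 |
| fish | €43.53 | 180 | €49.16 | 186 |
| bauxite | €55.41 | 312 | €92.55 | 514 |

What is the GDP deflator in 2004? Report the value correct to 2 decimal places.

142.56

Nominal GDP 2004 = 38.30·1036 + 91.28·525 + 49.16·186 + 92.55·514 = 144315.26.
Real GDP 2004 (at 1999 prices) = 37.70·1036 + 48.75·525 + 43.53·186 + 55.41·514 = 101228.27.
Deflator = Nominal/Real × 100 = 144315.26/101228.27 × 100 = 142.564.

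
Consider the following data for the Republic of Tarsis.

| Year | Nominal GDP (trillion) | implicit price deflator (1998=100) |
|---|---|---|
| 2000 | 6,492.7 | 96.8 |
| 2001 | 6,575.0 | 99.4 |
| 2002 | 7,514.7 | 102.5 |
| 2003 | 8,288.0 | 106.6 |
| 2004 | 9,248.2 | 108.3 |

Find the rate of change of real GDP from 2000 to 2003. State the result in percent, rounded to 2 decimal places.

Real GDP 2000 = 6492.7/0.968 = 6707.33.
Real GDP 2003 = 8288.0/1.066 = 7774.86.
Change = 7774.86/6707.33 − 1 = 0.1592.

15.92%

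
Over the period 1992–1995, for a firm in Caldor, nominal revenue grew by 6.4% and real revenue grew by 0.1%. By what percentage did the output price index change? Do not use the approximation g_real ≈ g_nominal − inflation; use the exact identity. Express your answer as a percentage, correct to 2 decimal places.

6.29%

(1 + g_nom) = (1 + g_real)(1 + π), so π = 1.0640 / 1.0010 − 1 = 0.06294.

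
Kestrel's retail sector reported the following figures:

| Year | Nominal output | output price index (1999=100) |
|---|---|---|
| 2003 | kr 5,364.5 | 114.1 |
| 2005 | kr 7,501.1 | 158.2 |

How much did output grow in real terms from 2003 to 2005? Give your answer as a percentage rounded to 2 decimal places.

Deflate each year: 2003 → 5364.5/1.141 = 4701.58; 2005 → 7501.1/1.582 = 4741.53.
So real output changed by 4741.53/4701.58 − 1 = 0.0085, i.e. 0.85%.

0.85%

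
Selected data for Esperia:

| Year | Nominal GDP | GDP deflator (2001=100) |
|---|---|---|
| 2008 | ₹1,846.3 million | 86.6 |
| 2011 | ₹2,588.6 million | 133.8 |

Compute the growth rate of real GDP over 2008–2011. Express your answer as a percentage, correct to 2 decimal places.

Deflate each year: 2008 → 1846.3/0.866 = 2131.99; 2011 → 2588.6/1.338 = 1934.68.
So real GDP changed by 1934.68/2131.99 − 1 = -0.0925, i.e. -9.25%.

-9.25%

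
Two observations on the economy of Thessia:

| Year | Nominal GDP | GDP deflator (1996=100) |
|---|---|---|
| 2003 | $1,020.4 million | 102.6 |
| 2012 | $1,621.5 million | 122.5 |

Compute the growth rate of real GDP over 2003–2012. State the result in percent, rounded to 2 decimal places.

33.09%

Deflate each year: 2003 → 1020.4/1.026 = 994.54; 2012 → 1621.5/1.225 = 1323.67.
So real GDP changed by 1323.67/994.54 − 1 = 0.3309, i.e. 33.09%.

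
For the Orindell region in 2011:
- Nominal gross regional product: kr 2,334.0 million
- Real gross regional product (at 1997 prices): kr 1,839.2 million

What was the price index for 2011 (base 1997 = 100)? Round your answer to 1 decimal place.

126.9

price index = (Nominal / Real) × 100 = 2334.0 / 1839.2 × 100 = 126.90.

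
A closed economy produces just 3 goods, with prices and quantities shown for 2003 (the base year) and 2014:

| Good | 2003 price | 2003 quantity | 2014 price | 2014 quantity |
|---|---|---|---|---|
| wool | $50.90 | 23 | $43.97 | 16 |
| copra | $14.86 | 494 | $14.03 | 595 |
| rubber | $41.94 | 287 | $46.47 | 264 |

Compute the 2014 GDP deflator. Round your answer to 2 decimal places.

102.85

Nominal GDP 2014 = 43.97·16 + 14.03·595 + 46.47·264 = 21319.45.
Real GDP 2014 (at 2003 prices) = 50.90·16 + 14.86·595 + 41.94·264 = 20728.26.
Deflator = Nominal/Real × 100 = 21319.45/20728.26 × 100 = 102.852.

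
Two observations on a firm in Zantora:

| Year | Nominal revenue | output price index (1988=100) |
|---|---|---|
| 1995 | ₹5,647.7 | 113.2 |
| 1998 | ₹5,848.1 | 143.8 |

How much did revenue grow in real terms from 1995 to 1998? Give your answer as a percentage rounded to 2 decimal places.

-18.49%

Real revenue 1995 = 5647.7 / 1.132 = 4989.13.
Real revenue 1998 = 5848.1 / 1.438 = 4066.83.
Real growth = 4066.83 / 4989.13 − 1 = -0.1849.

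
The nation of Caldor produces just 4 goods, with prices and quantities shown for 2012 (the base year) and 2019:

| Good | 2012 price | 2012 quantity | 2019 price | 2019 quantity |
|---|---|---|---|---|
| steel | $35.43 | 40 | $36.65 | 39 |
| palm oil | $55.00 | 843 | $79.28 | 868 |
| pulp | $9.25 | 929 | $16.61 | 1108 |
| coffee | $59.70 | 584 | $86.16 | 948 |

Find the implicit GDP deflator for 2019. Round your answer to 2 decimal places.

146.88

Nominal GDP 2019 = 36.65·39 + 79.28·868 + 16.61·1108 + 86.16·948 = 170327.95.
Real GDP 2019 (at 2012 prices) = 35.43·39 + 55.00·868 + 9.25·1108 + 59.70·948 = 115966.37.
Deflator = Nominal/Real × 100 = 170327.95/115966.37 × 100 = 146.877.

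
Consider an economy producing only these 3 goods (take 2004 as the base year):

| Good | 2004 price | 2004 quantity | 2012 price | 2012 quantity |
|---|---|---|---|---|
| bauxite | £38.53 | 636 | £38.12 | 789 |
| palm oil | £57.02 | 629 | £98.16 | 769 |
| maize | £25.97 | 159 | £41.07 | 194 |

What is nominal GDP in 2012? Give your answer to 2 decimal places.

Nominal GDP 2012 = Σ (p_2012 × q_2012) = 38.12·789 + 98.16·769 + 41.07·194 = 113529.30.

£113529.30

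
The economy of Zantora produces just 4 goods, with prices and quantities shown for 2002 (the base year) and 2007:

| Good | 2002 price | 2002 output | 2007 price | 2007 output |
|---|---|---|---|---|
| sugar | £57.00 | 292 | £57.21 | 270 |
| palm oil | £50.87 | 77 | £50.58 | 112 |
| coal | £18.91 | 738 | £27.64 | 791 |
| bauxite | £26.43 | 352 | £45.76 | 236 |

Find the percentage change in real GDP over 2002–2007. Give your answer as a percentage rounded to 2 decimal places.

Real GDP 2002 = Nominal GDP 2002 = 57.00·292 + 50.87·77 + 18.91·738 + 26.43·352 = 43819.93.
Real GDP 2007 (at 2002 prices) = 57.00·270 + 50.87·112 + 18.91·791 + 26.43·236 = 42282.73.
Real growth = 42282.73/43819.93 − 1 = -0.0351.

-3.51%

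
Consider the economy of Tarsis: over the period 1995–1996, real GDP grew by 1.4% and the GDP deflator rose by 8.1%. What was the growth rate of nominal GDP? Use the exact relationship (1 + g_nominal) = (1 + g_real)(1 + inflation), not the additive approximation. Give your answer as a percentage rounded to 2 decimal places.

9.61%

(1 + g_nom) = (1 + g_real)(1 + π) = 1.0140 × 1.0810 = 1.09613.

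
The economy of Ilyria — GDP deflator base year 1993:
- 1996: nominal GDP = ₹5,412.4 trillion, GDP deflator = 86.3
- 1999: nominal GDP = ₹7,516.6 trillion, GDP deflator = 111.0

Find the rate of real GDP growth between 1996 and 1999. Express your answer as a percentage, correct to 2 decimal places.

7.97%

Deflate each year: 1996 → 5412.4/0.863 = 6271.61; 1999 → 7516.6/1.110 = 6771.71.
So real GDP changed by 6771.71/6271.61 − 1 = 0.0797, i.e. 7.97%.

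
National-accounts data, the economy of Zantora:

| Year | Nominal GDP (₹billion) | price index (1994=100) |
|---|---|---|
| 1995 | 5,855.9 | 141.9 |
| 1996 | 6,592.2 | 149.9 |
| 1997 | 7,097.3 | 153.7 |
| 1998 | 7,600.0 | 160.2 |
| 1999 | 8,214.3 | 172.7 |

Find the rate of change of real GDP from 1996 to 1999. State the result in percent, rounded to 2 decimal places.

Real GDP 1996 = 6592.2/1.499 = 4397.73.
Real GDP 1999 = 8214.3/1.727 = 4756.40.
Change = 4756.40/4397.73 − 1 = 0.0816.

8.16%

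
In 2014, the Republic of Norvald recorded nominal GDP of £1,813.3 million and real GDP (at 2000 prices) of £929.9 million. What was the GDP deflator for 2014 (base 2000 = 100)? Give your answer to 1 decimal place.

GDP deflator = (Nominal / Real) × 100 = 1813.3 / 929.9 × 100 = 195.00.

195.0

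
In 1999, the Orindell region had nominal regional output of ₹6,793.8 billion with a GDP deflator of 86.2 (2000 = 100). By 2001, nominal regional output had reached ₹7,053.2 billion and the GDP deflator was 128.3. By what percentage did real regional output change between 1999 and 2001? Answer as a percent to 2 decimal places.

-30.25%

Deflate each year: 1999 → 6793.8/0.862 = 7881.44; 2001 → 7053.2/1.283 = 5497.43.
So real regional output changed by 5497.43/7881.44 − 1 = -0.3025, i.e. -30.25%.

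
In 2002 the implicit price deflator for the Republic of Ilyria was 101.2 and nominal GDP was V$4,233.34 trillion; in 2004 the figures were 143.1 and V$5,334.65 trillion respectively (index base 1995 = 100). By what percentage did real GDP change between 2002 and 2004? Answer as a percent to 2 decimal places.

-10.88%

Real GDP 2002 = 4233.34 / 1.012 = 4183.14.
Real GDP 2004 = 5334.65 / 1.431 = 3727.92.
Real growth = 3727.92 / 4183.14 − 1 = -0.1088.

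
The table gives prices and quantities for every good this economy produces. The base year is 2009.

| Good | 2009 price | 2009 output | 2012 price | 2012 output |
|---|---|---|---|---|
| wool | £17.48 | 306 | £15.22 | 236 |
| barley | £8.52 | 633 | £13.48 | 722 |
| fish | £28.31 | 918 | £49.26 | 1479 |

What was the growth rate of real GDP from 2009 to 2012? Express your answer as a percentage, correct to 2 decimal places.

Real GDP 2009 = Nominal GDP 2009 = 17.48·306 + 8.52·633 + 28.31·918 = 36730.62.
Real GDP 2012 (at 2009 prices) = 17.48·236 + 8.52·722 + 28.31·1479 = 52147.21.
Real growth = 52147.21/36730.62 − 1 = 0.4197.

41.97%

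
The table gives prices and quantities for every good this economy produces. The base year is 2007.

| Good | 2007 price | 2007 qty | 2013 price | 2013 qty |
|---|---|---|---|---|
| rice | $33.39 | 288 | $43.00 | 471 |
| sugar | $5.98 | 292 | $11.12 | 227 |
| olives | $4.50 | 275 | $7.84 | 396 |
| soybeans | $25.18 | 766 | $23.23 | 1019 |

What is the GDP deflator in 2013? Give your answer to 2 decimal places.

111.29

Nominal GDP 2013 = 43.00·471 + 11.12·227 + 7.84·396 + 23.23·1019 = 49553.25.
Real GDP 2013 (at 2007 prices) = 33.39·471 + 5.98·227 + 4.50·396 + 25.18·1019 = 44524.57.
Deflator = Nominal/Real × 100 = 49553.25/44524.57 × 100 = 111.294.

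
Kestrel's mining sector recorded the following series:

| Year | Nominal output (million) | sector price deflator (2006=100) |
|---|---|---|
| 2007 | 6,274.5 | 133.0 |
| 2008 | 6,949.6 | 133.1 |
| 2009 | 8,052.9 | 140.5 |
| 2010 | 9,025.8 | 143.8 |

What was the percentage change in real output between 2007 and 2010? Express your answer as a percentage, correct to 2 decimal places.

Real output 2007 = 6274.5/1.330 = 4717.67.
Real output 2010 = 9025.8/1.438 = 6276.63.
Change = 6276.63/4717.67 − 1 = 0.3305.

33.05%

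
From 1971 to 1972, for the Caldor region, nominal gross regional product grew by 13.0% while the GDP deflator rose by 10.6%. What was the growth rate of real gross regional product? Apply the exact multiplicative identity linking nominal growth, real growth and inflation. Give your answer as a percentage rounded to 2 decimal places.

2.17%

(1 + g_nom) = (1 + g_real)(1 + π), so g_real = 1.1300 / 1.1060 − 1 = 0.02170.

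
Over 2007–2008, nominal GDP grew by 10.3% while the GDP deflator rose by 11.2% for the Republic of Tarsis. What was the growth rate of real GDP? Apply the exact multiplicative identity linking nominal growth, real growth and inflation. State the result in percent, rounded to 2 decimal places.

-0.81%

(1 + g_nom) = (1 + g_real)(1 + π), so g_real = 1.1030 / 1.1120 − 1 = -0.00809.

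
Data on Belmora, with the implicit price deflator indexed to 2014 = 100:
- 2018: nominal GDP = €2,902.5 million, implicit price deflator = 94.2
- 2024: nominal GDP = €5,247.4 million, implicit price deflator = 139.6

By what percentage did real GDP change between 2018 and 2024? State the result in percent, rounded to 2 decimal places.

21.99%

Real GDP 2018 = 2902.5 / 0.942 = 3081.21.
Real GDP 2024 = 5247.4 / 1.396 = 3758.88.
Real growth = 3758.88 / 3081.21 − 1 = 0.2199.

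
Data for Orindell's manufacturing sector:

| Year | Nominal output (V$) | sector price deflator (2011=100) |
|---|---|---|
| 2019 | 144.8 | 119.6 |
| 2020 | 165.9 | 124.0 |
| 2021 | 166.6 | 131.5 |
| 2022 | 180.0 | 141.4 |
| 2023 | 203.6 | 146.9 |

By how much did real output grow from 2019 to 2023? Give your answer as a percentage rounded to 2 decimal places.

Real output 2019 = 144.8/1.196 = 121.07.
Real output 2023 = 203.6/1.469 = 138.60.
Change = 138.60/121.07 − 1 = 0.1448.

14.48%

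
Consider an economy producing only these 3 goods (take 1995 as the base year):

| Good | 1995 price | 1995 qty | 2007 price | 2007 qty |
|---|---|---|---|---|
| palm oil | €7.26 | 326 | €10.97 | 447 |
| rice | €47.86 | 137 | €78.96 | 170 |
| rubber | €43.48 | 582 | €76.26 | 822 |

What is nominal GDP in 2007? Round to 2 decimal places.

€81012.51

Nominal GDP 2007 = Σ (p_2007 × q_2007) = 10.97·447 + 78.96·170 + 76.26·822 = 81012.51.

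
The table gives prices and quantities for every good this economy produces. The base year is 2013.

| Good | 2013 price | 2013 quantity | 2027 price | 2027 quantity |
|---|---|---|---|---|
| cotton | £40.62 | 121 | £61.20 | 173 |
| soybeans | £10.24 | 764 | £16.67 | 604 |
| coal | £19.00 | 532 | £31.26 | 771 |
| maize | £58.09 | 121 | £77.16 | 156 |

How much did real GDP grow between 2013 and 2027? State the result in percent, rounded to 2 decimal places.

23.59%

Real GDP 2013 = Nominal GDP 2013 = 40.62·121 + 10.24·764 + 19.00·532 + 58.09·121 = 29875.27.
Real GDP 2027 (at 2013 prices) = 40.62·173 + 10.24·604 + 19.00·771 + 58.09·156 = 36923.26.
Real growth = 36923.26/29875.27 − 1 = 0.2359.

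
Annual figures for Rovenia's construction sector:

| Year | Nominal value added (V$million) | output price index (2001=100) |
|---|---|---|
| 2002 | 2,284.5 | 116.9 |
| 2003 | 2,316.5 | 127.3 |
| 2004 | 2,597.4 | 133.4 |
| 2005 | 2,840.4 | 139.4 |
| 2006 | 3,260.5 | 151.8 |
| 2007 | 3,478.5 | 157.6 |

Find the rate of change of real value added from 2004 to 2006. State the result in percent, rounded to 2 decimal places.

10.31%

Real value added 2004 = 2597.4/1.334 = 1947.08.
Real value added 2006 = 3260.5/1.518 = 2147.89.
Change = 2147.89/1947.08 − 1 = 0.1031.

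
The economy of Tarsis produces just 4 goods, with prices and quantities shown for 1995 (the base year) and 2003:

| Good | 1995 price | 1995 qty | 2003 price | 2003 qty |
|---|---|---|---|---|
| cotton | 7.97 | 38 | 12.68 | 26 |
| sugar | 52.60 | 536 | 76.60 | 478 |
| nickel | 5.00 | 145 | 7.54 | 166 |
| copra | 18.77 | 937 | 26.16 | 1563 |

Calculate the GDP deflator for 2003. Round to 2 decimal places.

Nominal GDP 2003 = 12.68·26 + 76.60·478 + 7.54·166 + 26.16·1563 = 79084.20.
Real GDP 2003 (at 1995 prices) = 7.97·26 + 52.60·478 + 5.00·166 + 18.77·1563 = 55517.53.
Deflator = Nominal/Real × 100 = 79084.20/55517.53 × 100 = 142.449.

142.45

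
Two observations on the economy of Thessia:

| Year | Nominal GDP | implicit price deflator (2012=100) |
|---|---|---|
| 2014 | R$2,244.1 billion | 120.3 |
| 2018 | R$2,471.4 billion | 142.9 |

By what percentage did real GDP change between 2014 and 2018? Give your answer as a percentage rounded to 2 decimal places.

-7.29%

Deflate each year: 2014 → 2244.1/1.203 = 1865.42; 2018 → 2471.4/1.429 = 1729.46.
So real GDP changed by 1729.46/1865.42 − 1 = -0.0729, i.e. -7.29%.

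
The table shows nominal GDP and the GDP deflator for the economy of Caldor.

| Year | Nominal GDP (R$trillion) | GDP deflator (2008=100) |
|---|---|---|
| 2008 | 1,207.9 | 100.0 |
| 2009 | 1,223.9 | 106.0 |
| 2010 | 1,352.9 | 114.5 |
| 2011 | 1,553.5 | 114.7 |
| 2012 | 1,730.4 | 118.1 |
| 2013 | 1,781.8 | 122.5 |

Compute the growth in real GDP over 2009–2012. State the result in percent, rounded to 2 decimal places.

26.90%

Real GDP 2009 = 1223.9/1.060 = 1154.62.
Real GDP 2012 = 1730.4/1.181 = 1465.20.
Change = 1465.20/1154.62 − 1 = 0.2690.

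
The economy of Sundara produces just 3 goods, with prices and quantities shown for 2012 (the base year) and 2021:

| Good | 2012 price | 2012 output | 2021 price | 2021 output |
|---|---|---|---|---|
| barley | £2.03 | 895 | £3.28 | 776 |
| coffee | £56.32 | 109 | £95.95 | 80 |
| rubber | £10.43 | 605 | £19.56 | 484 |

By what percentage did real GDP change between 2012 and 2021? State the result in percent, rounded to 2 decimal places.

Real GDP 2012 = Nominal GDP 2012 = 2.03·895 + 56.32·109 + 10.43·605 = 14265.88.
Real GDP 2021 (at 2012 prices) = 2.03·776 + 56.32·80 + 10.43·484 = 11129.00.
Real growth = 11129.00/14265.88 − 1 = -0.2199.

-21.99%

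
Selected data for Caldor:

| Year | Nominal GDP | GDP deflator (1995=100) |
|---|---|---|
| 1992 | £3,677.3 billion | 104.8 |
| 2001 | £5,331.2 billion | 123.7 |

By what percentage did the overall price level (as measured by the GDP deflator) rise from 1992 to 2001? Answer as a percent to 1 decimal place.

18.0%

Price-level change = 123.7 / 104.8 − 1 = 0.1803.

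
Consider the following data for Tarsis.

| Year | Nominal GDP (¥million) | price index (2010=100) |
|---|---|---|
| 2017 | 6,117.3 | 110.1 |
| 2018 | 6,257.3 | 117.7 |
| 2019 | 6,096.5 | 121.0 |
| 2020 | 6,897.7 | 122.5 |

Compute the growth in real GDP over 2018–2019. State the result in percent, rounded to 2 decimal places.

Real GDP 2018 = 6257.3/1.177 = 5316.31.
Real GDP 2019 = 6096.5/1.210 = 5038.43.
Change = 5038.43/5316.31 − 1 = -0.0523.

-5.23%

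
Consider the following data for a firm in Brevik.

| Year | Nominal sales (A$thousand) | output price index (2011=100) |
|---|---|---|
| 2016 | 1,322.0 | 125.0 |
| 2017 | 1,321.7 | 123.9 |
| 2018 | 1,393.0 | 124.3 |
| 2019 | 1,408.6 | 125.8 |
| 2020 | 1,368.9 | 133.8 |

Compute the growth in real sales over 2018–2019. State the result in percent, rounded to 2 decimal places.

-0.09%

Real sales 2018 = 1393.0/1.243 = 1120.68.
Real sales 2019 = 1408.6/1.258 = 1119.71.
Change = 1119.71/1120.68 − 1 = -0.0009.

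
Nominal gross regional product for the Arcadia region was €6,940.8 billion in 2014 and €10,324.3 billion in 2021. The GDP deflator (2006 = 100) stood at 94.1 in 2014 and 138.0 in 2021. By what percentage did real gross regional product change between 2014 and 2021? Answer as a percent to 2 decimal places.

Real gross regional product 2014 = 6940.8 / 0.941 = 7375.98.
Real gross regional product 2021 = 10324.3 / 1.380 = 7481.38.
Real growth = 7481.38 / 7375.98 − 1 = 0.0143.

1.43%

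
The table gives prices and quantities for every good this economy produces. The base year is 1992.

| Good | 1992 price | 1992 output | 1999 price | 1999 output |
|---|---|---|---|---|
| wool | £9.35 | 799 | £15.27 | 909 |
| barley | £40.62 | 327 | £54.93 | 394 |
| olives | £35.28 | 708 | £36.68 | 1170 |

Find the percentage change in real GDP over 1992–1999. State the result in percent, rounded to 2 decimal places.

Real GDP 1992 = Nominal GDP 1992 = 9.35·799 + 40.62·327 + 35.28·708 = 45731.63.
Real GDP 1999 (at 1992 prices) = 9.35·909 + 40.62·394 + 35.28·1170 = 65781.03.
Real growth = 65781.03/45731.63 − 1 = 0.4384.

43.84%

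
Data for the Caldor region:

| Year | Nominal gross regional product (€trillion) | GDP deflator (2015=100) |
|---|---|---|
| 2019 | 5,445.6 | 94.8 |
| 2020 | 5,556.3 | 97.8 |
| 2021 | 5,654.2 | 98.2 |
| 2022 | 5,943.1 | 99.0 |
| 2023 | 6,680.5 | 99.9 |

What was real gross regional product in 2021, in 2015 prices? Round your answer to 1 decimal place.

€5,757.8 trillion

Real gross regional product 2021 = 5654.2 / 0.982 = 5757.84.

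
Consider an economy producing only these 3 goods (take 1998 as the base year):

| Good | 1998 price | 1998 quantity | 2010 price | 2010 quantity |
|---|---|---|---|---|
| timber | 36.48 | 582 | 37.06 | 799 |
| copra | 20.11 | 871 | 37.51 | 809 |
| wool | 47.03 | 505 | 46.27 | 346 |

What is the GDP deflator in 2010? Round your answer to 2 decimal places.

123.14

Nominal GDP 2010 = 37.06·799 + 37.51·809 + 46.27·346 = 75965.95.
Real GDP 2010 (at 1998 prices) = 36.48·799 + 20.11·809 + 47.03·346 = 61688.89.
Deflator = Nominal/Real × 100 = 75965.95/61688.89 × 100 = 123.144.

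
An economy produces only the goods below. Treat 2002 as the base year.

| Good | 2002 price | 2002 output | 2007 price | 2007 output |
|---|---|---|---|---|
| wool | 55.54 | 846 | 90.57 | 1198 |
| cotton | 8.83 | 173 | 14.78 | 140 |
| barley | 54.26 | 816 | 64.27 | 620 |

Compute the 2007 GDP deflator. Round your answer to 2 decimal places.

Nominal GDP 2007 = 90.57·1198 + 14.78·140 + 64.27·620 = 150419.46.
Real GDP 2007 (at 2002 prices) = 55.54·1198 + 8.83·140 + 54.26·620 = 101414.32.
Deflator = Nominal/Real × 100 = 150419.46/101414.32 × 100 = 148.322.

148.32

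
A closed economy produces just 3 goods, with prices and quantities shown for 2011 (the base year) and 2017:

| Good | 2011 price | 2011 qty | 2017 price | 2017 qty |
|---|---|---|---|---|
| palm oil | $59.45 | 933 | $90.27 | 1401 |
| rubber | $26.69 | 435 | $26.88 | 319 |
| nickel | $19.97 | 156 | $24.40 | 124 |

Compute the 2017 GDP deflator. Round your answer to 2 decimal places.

146.45

Nominal GDP 2017 = 90.27·1401 + 26.88·319 + 24.40·124 = 138068.59.
Real GDP 2017 (at 2011 prices) = 59.45·1401 + 26.69·319 + 19.97·124 = 94279.84.
Deflator = Nominal/Real × 100 = 138068.59/94279.84 × 100 = 146.446.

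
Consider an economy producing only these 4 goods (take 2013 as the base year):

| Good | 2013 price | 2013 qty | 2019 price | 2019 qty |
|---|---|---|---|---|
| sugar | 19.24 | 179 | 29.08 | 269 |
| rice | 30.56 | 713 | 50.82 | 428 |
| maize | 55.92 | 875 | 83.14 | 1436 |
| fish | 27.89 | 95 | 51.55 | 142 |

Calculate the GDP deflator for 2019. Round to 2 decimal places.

152.45

Nominal GDP 2019 = 29.08·269 + 50.82·428 + 83.14·1436 + 51.55·142 = 156282.62.
Real GDP 2019 (at 2013 prices) = 19.24·269 + 30.56·428 + 55.92·1436 + 27.89·142 = 102516.74.
Deflator = Nominal/Real × 100 = 156282.62/102516.74 × 100 = 152.446.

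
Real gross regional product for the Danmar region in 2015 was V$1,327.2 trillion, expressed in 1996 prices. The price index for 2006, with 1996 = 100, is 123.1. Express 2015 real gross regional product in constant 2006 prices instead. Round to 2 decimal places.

Real gross regional product in 2006 prices = Real gross regional product in 1996 prices × (P_2006/P_1996) = 1327.2 × 1.231 = 1633.78.

V$1,633.78 trillion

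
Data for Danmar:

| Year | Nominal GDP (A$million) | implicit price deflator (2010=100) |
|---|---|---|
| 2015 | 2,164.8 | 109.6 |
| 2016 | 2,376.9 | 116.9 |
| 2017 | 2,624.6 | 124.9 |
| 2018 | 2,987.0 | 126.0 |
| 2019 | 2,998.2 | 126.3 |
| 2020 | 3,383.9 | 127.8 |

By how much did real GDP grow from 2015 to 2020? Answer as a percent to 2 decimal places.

34.05%

Real GDP 2015 = 2164.8/1.096 = 1975.18.
Real GDP 2020 = 3383.9/1.278 = 2647.81.
Change = 2647.81/1975.18 − 1 = 0.3405.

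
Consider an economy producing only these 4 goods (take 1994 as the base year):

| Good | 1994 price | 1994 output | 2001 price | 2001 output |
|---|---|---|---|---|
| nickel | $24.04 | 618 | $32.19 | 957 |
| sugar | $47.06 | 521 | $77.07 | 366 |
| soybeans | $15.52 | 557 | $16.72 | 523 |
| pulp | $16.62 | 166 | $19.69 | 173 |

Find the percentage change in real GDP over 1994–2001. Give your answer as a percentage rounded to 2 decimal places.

0.87%

Real GDP 1994 = Nominal GDP 1994 = 24.04·618 + 47.06·521 + 15.52·557 + 16.62·166 = 50778.54.
Real GDP 2001 (at 1994 prices) = 24.04·957 + 47.06·366 + 15.52·523 + 16.62·173 = 51222.46.
Real growth = 51222.46/50778.54 − 1 = 0.0087.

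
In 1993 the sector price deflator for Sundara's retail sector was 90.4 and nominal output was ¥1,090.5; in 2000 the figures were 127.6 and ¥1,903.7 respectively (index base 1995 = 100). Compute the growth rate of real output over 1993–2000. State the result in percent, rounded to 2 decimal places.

Real output 1993 = 1090.5 / 0.904 = 1206.31.
Real output 2000 = 1903.7 / 1.276 = 1491.93.
Real growth = 1491.93 / 1206.31 − 1 = 0.2368.

23.68%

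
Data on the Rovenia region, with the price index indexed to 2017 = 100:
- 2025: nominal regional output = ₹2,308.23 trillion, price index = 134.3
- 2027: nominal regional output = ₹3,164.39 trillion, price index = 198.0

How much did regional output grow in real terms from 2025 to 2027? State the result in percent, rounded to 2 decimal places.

Deflate each year: 2025 → 2308.23/1.343 = 1718.71; 2027 → 3164.39/1.980 = 1598.18.
So real regional output changed by 1598.18/1718.71 − 1 = -0.0701, i.e. -7.01%.

-7.01%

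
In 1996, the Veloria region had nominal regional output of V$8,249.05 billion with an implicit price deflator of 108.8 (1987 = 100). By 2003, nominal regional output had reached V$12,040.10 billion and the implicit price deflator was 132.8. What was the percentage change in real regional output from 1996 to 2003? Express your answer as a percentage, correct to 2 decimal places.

19.58%

Real regional output 1996 = 8249.05 / 1.088 = 7581.85.
Real regional output 2003 = 12040.10 / 1.328 = 9066.34.
Real growth = 9066.34 / 7581.85 − 1 = 0.1958.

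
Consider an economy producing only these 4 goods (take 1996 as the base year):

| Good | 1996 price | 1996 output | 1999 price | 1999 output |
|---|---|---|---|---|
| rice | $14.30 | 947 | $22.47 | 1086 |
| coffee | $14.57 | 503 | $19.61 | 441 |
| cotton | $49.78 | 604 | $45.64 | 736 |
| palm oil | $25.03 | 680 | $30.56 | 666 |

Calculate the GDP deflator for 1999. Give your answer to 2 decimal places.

115.59

Nominal GDP 1999 = 22.47·1086 + 19.61·441 + 45.64·736 + 30.56·666 = 86994.43.
Real GDP 1999 (at 1996 prices) = 14.30·1086 + 14.57·441 + 49.78·736 + 25.03·666 = 75263.23.
Deflator = Nominal/Real × 100 = 86994.43/75263.23 × 100 = 115.587.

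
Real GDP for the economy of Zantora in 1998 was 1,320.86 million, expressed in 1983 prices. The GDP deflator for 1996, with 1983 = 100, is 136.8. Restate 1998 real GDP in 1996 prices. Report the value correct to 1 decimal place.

1,806.9 million

Real GDP in 1996 prices = Real GDP in 1983 prices × (P_1996/P_1983) = 1320.86 × 1.368 = 1806.94.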